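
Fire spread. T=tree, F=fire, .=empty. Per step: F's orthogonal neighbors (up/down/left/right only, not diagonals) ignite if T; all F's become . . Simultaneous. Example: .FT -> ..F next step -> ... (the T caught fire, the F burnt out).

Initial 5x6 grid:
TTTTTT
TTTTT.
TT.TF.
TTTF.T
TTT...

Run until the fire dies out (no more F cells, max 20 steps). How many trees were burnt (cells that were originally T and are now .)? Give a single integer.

Step 1: +3 fires, +2 burnt (F count now 3)
Step 2: +4 fires, +3 burnt (F count now 4)
Step 3: +6 fires, +4 burnt (F count now 6)
Step 4: +4 fires, +6 burnt (F count now 4)
Step 5: +2 fires, +4 burnt (F count now 2)
Step 6: +1 fires, +2 burnt (F count now 1)
Step 7: +0 fires, +1 burnt (F count now 0)
Fire out after step 7
Initially T: 21, now '.': 29
Total burnt (originally-T cells now '.'): 20

Answer: 20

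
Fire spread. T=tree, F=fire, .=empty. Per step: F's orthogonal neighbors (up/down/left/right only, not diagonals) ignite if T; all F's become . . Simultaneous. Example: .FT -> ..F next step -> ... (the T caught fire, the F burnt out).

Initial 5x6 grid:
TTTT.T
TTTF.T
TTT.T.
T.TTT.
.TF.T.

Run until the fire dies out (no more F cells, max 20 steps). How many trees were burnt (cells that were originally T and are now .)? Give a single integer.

Answer: 17

Derivation:
Step 1: +4 fires, +2 burnt (F count now 4)
Step 2: +4 fires, +4 burnt (F count now 4)
Step 3: +4 fires, +4 burnt (F count now 4)
Step 4: +4 fires, +4 burnt (F count now 4)
Step 5: +1 fires, +4 burnt (F count now 1)
Step 6: +0 fires, +1 burnt (F count now 0)
Fire out after step 6
Initially T: 19, now '.': 28
Total burnt (originally-T cells now '.'): 17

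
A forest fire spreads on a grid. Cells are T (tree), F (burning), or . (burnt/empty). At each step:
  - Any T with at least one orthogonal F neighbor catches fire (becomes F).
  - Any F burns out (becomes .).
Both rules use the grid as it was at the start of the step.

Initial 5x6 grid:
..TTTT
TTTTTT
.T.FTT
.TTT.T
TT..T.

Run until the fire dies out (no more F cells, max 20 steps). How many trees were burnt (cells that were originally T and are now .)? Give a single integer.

Answer: 19

Derivation:
Step 1: +3 fires, +1 burnt (F count now 3)
Step 2: +5 fires, +3 burnt (F count now 5)
Step 3: +6 fires, +5 burnt (F count now 6)
Step 4: +4 fires, +6 burnt (F count now 4)
Step 5: +1 fires, +4 burnt (F count now 1)
Step 6: +0 fires, +1 burnt (F count now 0)
Fire out after step 6
Initially T: 20, now '.': 29
Total burnt (originally-T cells now '.'): 19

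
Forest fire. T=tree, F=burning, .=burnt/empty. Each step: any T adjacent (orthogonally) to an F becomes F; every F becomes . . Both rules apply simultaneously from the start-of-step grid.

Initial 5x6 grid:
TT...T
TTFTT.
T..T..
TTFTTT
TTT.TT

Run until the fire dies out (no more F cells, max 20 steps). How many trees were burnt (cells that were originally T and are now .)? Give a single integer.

Answer: 18

Derivation:
Step 1: +5 fires, +2 burnt (F count now 5)
Step 2: +7 fires, +5 burnt (F count now 7)
Step 3: +5 fires, +7 burnt (F count now 5)
Step 4: +1 fires, +5 burnt (F count now 1)
Step 5: +0 fires, +1 burnt (F count now 0)
Fire out after step 5
Initially T: 19, now '.': 29
Total burnt (originally-T cells now '.'): 18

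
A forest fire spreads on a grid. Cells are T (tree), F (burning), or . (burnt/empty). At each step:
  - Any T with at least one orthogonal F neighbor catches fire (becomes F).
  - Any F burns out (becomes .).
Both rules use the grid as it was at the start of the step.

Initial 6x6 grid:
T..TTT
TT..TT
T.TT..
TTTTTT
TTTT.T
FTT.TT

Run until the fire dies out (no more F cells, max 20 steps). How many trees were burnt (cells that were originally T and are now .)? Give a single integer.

Answer: 21

Derivation:
Step 1: +2 fires, +1 burnt (F count now 2)
Step 2: +3 fires, +2 burnt (F count now 3)
Step 3: +3 fires, +3 burnt (F count now 3)
Step 4: +3 fires, +3 burnt (F count now 3)
Step 5: +4 fires, +3 burnt (F count now 4)
Step 6: +2 fires, +4 burnt (F count now 2)
Step 7: +1 fires, +2 burnt (F count now 1)
Step 8: +1 fires, +1 burnt (F count now 1)
Step 9: +1 fires, +1 burnt (F count now 1)
Step 10: +1 fires, +1 burnt (F count now 1)
Step 11: +0 fires, +1 burnt (F count now 0)
Fire out after step 11
Initially T: 26, now '.': 31
Total burnt (originally-T cells now '.'): 21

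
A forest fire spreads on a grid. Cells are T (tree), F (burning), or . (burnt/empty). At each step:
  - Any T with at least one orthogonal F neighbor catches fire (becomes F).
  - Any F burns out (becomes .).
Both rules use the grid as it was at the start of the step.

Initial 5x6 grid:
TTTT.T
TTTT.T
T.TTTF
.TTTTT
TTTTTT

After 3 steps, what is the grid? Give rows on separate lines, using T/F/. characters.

Step 1: 3 trees catch fire, 1 burn out
  TTTT.T
  TTTT.F
  T.TTF.
  .TTTTF
  TTTTTT
Step 2: 4 trees catch fire, 3 burn out
  TTTT.F
  TTTT..
  T.TF..
  .TTTF.
  TTTTTF
Step 3: 4 trees catch fire, 4 burn out
  TTTT..
  TTTF..
  T.F...
  .TTF..
  TTTTF.

TTTT..
TTTF..
T.F...
.TTF..
TTTTF.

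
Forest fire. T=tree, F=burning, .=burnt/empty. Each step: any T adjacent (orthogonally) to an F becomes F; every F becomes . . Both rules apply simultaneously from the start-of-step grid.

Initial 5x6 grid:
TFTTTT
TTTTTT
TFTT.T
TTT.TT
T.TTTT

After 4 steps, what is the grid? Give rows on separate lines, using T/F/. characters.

Step 1: 6 trees catch fire, 2 burn out
  F.FTTT
  TFTTTT
  F.FT.T
  TFT.TT
  T.TTTT
Step 2: 6 trees catch fire, 6 burn out
  ...FTT
  F.FTTT
  ...F.T
  F.F.TT
  T.TTTT
Step 3: 4 trees catch fire, 6 burn out
  ....FT
  ...FTT
  .....T
  ....TT
  F.FTTT
Step 4: 3 trees catch fire, 4 burn out
  .....F
  ....FT
  .....T
  ....TT
  ...FTT

.....F
....FT
.....T
....TT
...FTT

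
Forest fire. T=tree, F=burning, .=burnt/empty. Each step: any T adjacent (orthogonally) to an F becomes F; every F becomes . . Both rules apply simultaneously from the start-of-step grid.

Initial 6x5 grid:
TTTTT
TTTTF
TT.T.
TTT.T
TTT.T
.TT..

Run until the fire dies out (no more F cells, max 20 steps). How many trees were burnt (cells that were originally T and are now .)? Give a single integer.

Step 1: +2 fires, +1 burnt (F count now 2)
Step 2: +3 fires, +2 burnt (F count now 3)
Step 3: +2 fires, +3 burnt (F count now 2)
Step 4: +3 fires, +2 burnt (F count now 3)
Step 5: +3 fires, +3 burnt (F count now 3)
Step 6: +3 fires, +3 burnt (F count now 3)
Step 7: +3 fires, +3 burnt (F count now 3)
Step 8: +1 fires, +3 burnt (F count now 1)
Step 9: +0 fires, +1 burnt (F count now 0)
Fire out after step 9
Initially T: 22, now '.': 28
Total burnt (originally-T cells now '.'): 20

Answer: 20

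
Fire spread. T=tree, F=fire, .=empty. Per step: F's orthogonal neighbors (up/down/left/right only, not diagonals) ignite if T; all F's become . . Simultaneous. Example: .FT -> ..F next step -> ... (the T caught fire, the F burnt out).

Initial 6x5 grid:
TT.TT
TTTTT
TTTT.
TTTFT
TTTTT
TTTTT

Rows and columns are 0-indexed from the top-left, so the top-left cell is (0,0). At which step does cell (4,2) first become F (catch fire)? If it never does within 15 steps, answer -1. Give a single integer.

Step 1: cell (4,2)='T' (+4 fires, +1 burnt)
Step 2: cell (4,2)='F' (+6 fires, +4 burnt)
  -> target ignites at step 2
Step 3: cell (4,2)='.' (+8 fires, +6 burnt)
Step 4: cell (4,2)='.' (+5 fires, +8 burnt)
Step 5: cell (4,2)='.' (+3 fires, +5 burnt)
Step 6: cell (4,2)='.' (+1 fires, +3 burnt)
Step 7: cell (4,2)='.' (+0 fires, +1 burnt)
  fire out at step 7

2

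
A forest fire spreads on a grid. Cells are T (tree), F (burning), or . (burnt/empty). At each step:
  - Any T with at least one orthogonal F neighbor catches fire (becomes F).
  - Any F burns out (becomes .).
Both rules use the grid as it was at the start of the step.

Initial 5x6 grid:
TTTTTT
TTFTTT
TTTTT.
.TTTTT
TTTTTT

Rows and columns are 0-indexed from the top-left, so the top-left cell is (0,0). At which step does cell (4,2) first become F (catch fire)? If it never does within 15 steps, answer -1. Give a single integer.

Step 1: cell (4,2)='T' (+4 fires, +1 burnt)
Step 2: cell (4,2)='T' (+7 fires, +4 burnt)
Step 3: cell (4,2)='F' (+8 fires, +7 burnt)
  -> target ignites at step 3
Step 4: cell (4,2)='.' (+4 fires, +8 burnt)
Step 5: cell (4,2)='.' (+3 fires, +4 burnt)
Step 6: cell (4,2)='.' (+1 fires, +3 burnt)
Step 7: cell (4,2)='.' (+0 fires, +1 burnt)
  fire out at step 7

3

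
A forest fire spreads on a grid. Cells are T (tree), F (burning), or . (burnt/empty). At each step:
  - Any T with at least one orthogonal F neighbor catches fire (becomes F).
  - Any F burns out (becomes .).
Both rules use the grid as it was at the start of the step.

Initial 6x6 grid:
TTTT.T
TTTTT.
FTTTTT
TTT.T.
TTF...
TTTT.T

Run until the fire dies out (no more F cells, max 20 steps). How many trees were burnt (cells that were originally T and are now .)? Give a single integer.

Step 1: +6 fires, +2 burnt (F count now 6)
Step 2: +7 fires, +6 burnt (F count now 7)
Step 3: +4 fires, +7 burnt (F count now 4)
Step 4: +3 fires, +4 burnt (F count now 3)
Step 5: +4 fires, +3 burnt (F count now 4)
Step 6: +0 fires, +4 burnt (F count now 0)
Fire out after step 6
Initially T: 26, now '.': 34
Total burnt (originally-T cells now '.'): 24

Answer: 24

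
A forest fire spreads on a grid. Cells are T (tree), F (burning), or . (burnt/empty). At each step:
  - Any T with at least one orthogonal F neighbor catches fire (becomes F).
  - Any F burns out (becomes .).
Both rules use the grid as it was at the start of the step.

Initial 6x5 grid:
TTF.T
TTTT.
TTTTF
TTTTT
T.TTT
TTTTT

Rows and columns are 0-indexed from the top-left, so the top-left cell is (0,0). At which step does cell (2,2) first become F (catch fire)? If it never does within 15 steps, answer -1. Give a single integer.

Step 1: cell (2,2)='T' (+4 fires, +2 burnt)
Step 2: cell (2,2)='F' (+6 fires, +4 burnt)
  -> target ignites at step 2
Step 3: cell (2,2)='.' (+5 fires, +6 burnt)
Step 4: cell (2,2)='.' (+4 fires, +5 burnt)
Step 5: cell (2,2)='.' (+2 fires, +4 burnt)
Step 6: cell (2,2)='.' (+2 fires, +2 burnt)
Step 7: cell (2,2)='.' (+1 fires, +2 burnt)
Step 8: cell (2,2)='.' (+0 fires, +1 burnt)
  fire out at step 8

2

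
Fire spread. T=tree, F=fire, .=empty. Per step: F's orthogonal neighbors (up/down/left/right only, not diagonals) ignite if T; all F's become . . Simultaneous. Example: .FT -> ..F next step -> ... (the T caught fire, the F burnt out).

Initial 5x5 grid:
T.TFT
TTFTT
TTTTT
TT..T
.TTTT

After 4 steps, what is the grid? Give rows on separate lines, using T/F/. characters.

Step 1: 5 trees catch fire, 2 burn out
  T.F.F
  TF.FT
  TTFTT
  TT..T
  .TTTT
Step 2: 4 trees catch fire, 5 burn out
  T....
  F...F
  TF.FT
  TT..T
  .TTTT
Step 3: 4 trees catch fire, 4 burn out
  F....
  .....
  F...F
  TF..T
  .TTTT
Step 4: 3 trees catch fire, 4 burn out
  .....
  .....
  .....
  F...F
  .FTTT

.....
.....
.....
F...F
.FTTT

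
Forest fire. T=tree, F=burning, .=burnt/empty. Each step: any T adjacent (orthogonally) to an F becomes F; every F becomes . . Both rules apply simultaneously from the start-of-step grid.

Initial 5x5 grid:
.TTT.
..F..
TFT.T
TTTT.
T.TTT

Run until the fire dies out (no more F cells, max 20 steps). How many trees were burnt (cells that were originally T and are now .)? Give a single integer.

Step 1: +4 fires, +2 burnt (F count now 4)
Step 2: +4 fires, +4 burnt (F count now 4)
Step 3: +3 fires, +4 burnt (F count now 3)
Step 4: +1 fires, +3 burnt (F count now 1)
Step 5: +1 fires, +1 burnt (F count now 1)
Step 6: +0 fires, +1 burnt (F count now 0)
Fire out after step 6
Initially T: 14, now '.': 24
Total burnt (originally-T cells now '.'): 13

Answer: 13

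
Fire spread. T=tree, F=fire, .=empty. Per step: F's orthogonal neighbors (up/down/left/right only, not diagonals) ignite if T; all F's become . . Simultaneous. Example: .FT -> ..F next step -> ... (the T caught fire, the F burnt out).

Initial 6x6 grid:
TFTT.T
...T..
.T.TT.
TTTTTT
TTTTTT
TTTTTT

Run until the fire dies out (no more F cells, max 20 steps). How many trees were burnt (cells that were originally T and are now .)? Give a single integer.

Answer: 25

Derivation:
Step 1: +2 fires, +1 burnt (F count now 2)
Step 2: +1 fires, +2 burnt (F count now 1)
Step 3: +1 fires, +1 burnt (F count now 1)
Step 4: +1 fires, +1 burnt (F count now 1)
Step 5: +2 fires, +1 burnt (F count now 2)
Step 6: +3 fires, +2 burnt (F count now 3)
Step 7: +5 fires, +3 burnt (F count now 5)
Step 8: +6 fires, +5 burnt (F count now 6)
Step 9: +3 fires, +6 burnt (F count now 3)
Step 10: +1 fires, +3 burnt (F count now 1)
Step 11: +0 fires, +1 burnt (F count now 0)
Fire out after step 11
Initially T: 26, now '.': 35
Total burnt (originally-T cells now '.'): 25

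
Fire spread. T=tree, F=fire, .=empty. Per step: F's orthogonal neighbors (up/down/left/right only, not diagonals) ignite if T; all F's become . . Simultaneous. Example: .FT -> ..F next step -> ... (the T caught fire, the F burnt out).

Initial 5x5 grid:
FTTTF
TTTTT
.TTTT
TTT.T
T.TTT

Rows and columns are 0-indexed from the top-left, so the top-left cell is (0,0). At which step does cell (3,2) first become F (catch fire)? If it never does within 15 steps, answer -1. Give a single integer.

Step 1: cell (3,2)='T' (+4 fires, +2 burnt)
Step 2: cell (3,2)='T' (+4 fires, +4 burnt)
Step 3: cell (3,2)='T' (+4 fires, +4 burnt)
Step 4: cell (3,2)='T' (+3 fires, +4 burnt)
Step 5: cell (3,2)='F' (+3 fires, +3 burnt)
  -> target ignites at step 5
Step 6: cell (3,2)='.' (+2 fires, +3 burnt)
Step 7: cell (3,2)='.' (+0 fires, +2 burnt)
  fire out at step 7

5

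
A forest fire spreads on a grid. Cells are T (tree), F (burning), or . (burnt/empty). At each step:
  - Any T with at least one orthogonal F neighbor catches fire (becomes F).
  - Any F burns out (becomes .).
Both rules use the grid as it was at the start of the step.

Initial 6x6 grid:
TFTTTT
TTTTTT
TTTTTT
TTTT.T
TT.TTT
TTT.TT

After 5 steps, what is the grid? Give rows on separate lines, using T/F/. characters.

Step 1: 3 trees catch fire, 1 burn out
  F.FTTT
  TFTTTT
  TTTTTT
  TTTT.T
  TT.TTT
  TTT.TT
Step 2: 4 trees catch fire, 3 burn out
  ...FTT
  F.FTTT
  TFTTTT
  TTTT.T
  TT.TTT
  TTT.TT
Step 3: 5 trees catch fire, 4 burn out
  ....FT
  ...FTT
  F.FTTT
  TFTT.T
  TT.TTT
  TTT.TT
Step 4: 6 trees catch fire, 5 burn out
  .....F
  ....FT
  ...FTT
  F.FT.T
  TF.TTT
  TTT.TT
Step 5: 5 trees catch fire, 6 burn out
  ......
  .....F
  ....FT
  ...F.T
  F..TTT
  TFT.TT

......
.....F
....FT
...F.T
F..TTT
TFT.TT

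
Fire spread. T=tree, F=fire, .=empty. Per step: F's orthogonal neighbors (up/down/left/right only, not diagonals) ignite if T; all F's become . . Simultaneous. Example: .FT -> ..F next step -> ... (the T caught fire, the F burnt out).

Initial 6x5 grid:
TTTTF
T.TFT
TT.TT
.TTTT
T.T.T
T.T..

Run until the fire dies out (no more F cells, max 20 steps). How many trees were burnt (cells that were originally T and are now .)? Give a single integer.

Answer: 18

Derivation:
Step 1: +4 fires, +2 burnt (F count now 4)
Step 2: +3 fires, +4 burnt (F count now 3)
Step 3: +3 fires, +3 burnt (F count now 3)
Step 4: +4 fires, +3 burnt (F count now 4)
Step 5: +3 fires, +4 burnt (F count now 3)
Step 6: +1 fires, +3 burnt (F count now 1)
Step 7: +0 fires, +1 burnt (F count now 0)
Fire out after step 7
Initially T: 20, now '.': 28
Total burnt (originally-T cells now '.'): 18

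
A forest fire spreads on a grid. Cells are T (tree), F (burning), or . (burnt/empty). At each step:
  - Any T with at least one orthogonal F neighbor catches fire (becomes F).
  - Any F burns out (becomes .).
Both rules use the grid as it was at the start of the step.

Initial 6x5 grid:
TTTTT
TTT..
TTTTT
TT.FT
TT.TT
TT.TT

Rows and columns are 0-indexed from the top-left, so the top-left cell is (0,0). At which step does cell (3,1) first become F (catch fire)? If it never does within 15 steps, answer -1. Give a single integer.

Step 1: cell (3,1)='T' (+3 fires, +1 burnt)
Step 2: cell (3,1)='T' (+4 fires, +3 burnt)
Step 3: cell (3,1)='T' (+3 fires, +4 burnt)
Step 4: cell (3,1)='F' (+4 fires, +3 burnt)
  -> target ignites at step 4
Step 5: cell (3,1)='.' (+5 fires, +4 burnt)
Step 6: cell (3,1)='.' (+4 fires, +5 burnt)
Step 7: cell (3,1)='.' (+1 fires, +4 burnt)
Step 8: cell (3,1)='.' (+0 fires, +1 burnt)
  fire out at step 8

4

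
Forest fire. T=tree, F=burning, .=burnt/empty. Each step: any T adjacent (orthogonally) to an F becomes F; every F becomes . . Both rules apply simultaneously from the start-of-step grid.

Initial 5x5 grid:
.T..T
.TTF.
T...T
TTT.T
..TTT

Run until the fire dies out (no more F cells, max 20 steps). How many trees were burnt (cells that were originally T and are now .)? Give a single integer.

Step 1: +1 fires, +1 burnt (F count now 1)
Step 2: +1 fires, +1 burnt (F count now 1)
Step 3: +1 fires, +1 burnt (F count now 1)
Step 4: +0 fires, +1 burnt (F count now 0)
Fire out after step 4
Initially T: 13, now '.': 15
Total burnt (originally-T cells now '.'): 3

Answer: 3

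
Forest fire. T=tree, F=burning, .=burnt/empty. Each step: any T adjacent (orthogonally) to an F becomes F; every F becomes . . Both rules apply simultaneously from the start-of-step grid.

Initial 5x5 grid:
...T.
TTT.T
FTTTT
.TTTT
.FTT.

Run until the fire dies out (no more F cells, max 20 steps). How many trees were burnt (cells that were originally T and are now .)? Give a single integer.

Step 1: +4 fires, +2 burnt (F count now 4)
Step 2: +4 fires, +4 burnt (F count now 4)
Step 3: +3 fires, +4 burnt (F count now 3)
Step 4: +2 fires, +3 burnt (F count now 2)
Step 5: +1 fires, +2 burnt (F count now 1)
Step 6: +0 fires, +1 burnt (F count now 0)
Fire out after step 6
Initially T: 15, now '.': 24
Total burnt (originally-T cells now '.'): 14

Answer: 14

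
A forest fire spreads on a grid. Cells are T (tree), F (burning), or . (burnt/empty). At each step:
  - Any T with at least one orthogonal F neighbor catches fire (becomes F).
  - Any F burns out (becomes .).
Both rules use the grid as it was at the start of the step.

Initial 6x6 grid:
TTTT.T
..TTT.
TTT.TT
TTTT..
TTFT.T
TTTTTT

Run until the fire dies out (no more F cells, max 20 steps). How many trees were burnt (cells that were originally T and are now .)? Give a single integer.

Answer: 26

Derivation:
Step 1: +4 fires, +1 burnt (F count now 4)
Step 2: +6 fires, +4 burnt (F count now 6)
Step 3: +5 fires, +6 burnt (F count now 5)
Step 4: +4 fires, +5 burnt (F count now 4)
Step 5: +4 fires, +4 burnt (F count now 4)
Step 6: +2 fires, +4 burnt (F count now 2)
Step 7: +1 fires, +2 burnt (F count now 1)
Step 8: +0 fires, +1 burnt (F count now 0)
Fire out after step 8
Initially T: 27, now '.': 35
Total burnt (originally-T cells now '.'): 26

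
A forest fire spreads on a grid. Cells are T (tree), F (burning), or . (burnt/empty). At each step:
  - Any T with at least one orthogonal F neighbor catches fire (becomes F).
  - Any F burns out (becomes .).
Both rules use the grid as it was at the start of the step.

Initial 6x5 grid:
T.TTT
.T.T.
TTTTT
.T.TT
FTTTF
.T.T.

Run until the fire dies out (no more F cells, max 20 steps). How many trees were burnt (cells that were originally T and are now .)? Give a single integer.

Answer: 18

Derivation:
Step 1: +3 fires, +2 burnt (F count now 3)
Step 2: +6 fires, +3 burnt (F count now 6)
Step 3: +2 fires, +6 burnt (F count now 2)
Step 4: +4 fires, +2 burnt (F count now 4)
Step 5: +1 fires, +4 burnt (F count now 1)
Step 6: +2 fires, +1 burnt (F count now 2)
Step 7: +0 fires, +2 burnt (F count now 0)
Fire out after step 7
Initially T: 19, now '.': 29
Total burnt (originally-T cells now '.'): 18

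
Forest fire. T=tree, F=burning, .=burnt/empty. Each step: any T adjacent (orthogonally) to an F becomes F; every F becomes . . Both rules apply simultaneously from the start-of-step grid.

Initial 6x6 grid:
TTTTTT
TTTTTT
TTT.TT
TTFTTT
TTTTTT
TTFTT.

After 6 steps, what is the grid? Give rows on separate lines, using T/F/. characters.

Step 1: 6 trees catch fire, 2 burn out
  TTTTTT
  TTTTTT
  TTF.TT
  TF.FTT
  TTFTTT
  TF.FT.
Step 2: 8 trees catch fire, 6 burn out
  TTTTTT
  TTFTTT
  TF..TT
  F...FT
  TF.FTT
  F...F.
Step 3: 8 trees catch fire, 8 burn out
  TTFTTT
  TF.FTT
  F...FT
  .....F
  F...FT
  ......
Step 4: 6 trees catch fire, 8 burn out
  TF.FTT
  F...FT
  .....F
  ......
  .....F
  ......
Step 5: 3 trees catch fire, 6 burn out
  F...FT
  .....F
  ......
  ......
  ......
  ......
Step 6: 1 trees catch fire, 3 burn out
  .....F
  ......
  ......
  ......
  ......
  ......

.....F
......
......
......
......
......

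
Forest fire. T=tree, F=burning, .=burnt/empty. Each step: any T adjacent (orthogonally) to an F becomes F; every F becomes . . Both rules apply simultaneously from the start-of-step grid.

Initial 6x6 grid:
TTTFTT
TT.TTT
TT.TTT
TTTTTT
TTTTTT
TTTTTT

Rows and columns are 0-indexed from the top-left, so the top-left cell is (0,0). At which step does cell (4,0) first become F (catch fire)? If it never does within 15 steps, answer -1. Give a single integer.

Step 1: cell (4,0)='T' (+3 fires, +1 burnt)
Step 2: cell (4,0)='T' (+4 fires, +3 burnt)
Step 3: cell (4,0)='T' (+5 fires, +4 burnt)
Step 4: cell (4,0)='T' (+6 fires, +5 burnt)
Step 5: cell (4,0)='T' (+6 fires, +6 burnt)
Step 6: cell (4,0)='T' (+5 fires, +6 burnt)
Step 7: cell (4,0)='F' (+3 fires, +5 burnt)
  -> target ignites at step 7
Step 8: cell (4,0)='.' (+1 fires, +3 burnt)
Step 9: cell (4,0)='.' (+0 fires, +1 burnt)
  fire out at step 9

7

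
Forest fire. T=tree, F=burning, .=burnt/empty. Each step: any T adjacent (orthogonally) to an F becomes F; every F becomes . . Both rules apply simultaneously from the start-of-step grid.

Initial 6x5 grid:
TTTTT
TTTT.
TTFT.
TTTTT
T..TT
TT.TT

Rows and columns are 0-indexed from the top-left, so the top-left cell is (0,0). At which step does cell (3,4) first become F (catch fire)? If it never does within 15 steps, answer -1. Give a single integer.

Step 1: cell (3,4)='T' (+4 fires, +1 burnt)
Step 2: cell (3,4)='T' (+6 fires, +4 burnt)
Step 3: cell (3,4)='F' (+6 fires, +6 burnt)
  -> target ignites at step 3
Step 4: cell (3,4)='.' (+5 fires, +6 burnt)
Step 5: cell (3,4)='.' (+2 fires, +5 burnt)
Step 6: cell (3,4)='.' (+1 fires, +2 burnt)
Step 7: cell (3,4)='.' (+0 fires, +1 burnt)
  fire out at step 7

3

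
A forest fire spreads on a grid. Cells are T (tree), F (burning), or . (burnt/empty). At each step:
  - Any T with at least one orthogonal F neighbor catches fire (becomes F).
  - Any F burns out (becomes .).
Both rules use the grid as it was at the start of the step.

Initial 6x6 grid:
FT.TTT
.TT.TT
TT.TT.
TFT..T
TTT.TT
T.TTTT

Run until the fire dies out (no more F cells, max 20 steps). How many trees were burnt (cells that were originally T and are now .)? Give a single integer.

Step 1: +5 fires, +2 burnt (F count now 5)
Step 2: +4 fires, +5 burnt (F count now 4)
Step 3: +3 fires, +4 burnt (F count now 3)
Step 4: +1 fires, +3 burnt (F count now 1)
Step 5: +1 fires, +1 burnt (F count now 1)
Step 6: +2 fires, +1 burnt (F count now 2)
Step 7: +1 fires, +2 burnt (F count now 1)
Step 8: +1 fires, +1 burnt (F count now 1)
Step 9: +0 fires, +1 burnt (F count now 0)
Fire out after step 9
Initially T: 25, now '.': 29
Total burnt (originally-T cells now '.'): 18

Answer: 18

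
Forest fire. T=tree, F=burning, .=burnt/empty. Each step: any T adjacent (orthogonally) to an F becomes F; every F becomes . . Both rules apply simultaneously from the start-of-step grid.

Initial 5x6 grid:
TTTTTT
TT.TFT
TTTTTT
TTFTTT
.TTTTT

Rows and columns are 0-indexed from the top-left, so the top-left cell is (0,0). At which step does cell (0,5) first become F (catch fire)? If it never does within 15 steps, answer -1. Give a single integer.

Step 1: cell (0,5)='T' (+8 fires, +2 burnt)
Step 2: cell (0,5)='F' (+9 fires, +8 burnt)
  -> target ignites at step 2
Step 3: cell (0,5)='.' (+5 fires, +9 burnt)
Step 4: cell (0,5)='.' (+3 fires, +5 burnt)
Step 5: cell (0,5)='.' (+1 fires, +3 burnt)
Step 6: cell (0,5)='.' (+0 fires, +1 burnt)
  fire out at step 6

2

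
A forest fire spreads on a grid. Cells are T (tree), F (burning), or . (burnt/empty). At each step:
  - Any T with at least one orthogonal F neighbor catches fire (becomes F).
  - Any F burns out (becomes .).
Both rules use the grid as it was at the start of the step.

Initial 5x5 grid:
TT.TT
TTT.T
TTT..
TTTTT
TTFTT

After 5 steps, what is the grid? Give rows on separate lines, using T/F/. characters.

Step 1: 3 trees catch fire, 1 burn out
  TT.TT
  TTT.T
  TTT..
  TTFTT
  TF.FT
Step 2: 5 trees catch fire, 3 burn out
  TT.TT
  TTT.T
  TTF..
  TF.FT
  F...F
Step 3: 4 trees catch fire, 5 burn out
  TT.TT
  TTF.T
  TF...
  F...F
  .....
Step 4: 2 trees catch fire, 4 burn out
  TT.TT
  TF..T
  F....
  .....
  .....
Step 5: 2 trees catch fire, 2 burn out
  TF.TT
  F...T
  .....
  .....
  .....

TF.TT
F...T
.....
.....
.....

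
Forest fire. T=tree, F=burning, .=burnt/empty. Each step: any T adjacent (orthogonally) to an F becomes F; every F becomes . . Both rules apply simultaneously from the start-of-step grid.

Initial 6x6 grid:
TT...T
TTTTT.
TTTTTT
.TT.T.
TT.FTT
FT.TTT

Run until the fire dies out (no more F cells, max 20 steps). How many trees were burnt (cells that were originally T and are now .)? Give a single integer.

Step 1: +4 fires, +2 burnt (F count now 4)
Step 2: +4 fires, +4 burnt (F count now 4)
Step 3: +3 fires, +4 burnt (F count now 3)
Step 4: +5 fires, +3 burnt (F count now 5)
Step 5: +4 fires, +5 burnt (F count now 4)
Step 6: +3 fires, +4 burnt (F count now 3)
Step 7: +1 fires, +3 burnt (F count now 1)
Step 8: +0 fires, +1 burnt (F count now 0)
Fire out after step 8
Initially T: 25, now '.': 35
Total burnt (originally-T cells now '.'): 24

Answer: 24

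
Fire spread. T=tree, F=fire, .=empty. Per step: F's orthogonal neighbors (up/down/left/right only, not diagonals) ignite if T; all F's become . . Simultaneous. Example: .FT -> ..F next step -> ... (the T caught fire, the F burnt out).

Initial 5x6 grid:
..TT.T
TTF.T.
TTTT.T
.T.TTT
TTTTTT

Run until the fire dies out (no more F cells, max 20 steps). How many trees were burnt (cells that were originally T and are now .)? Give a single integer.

Answer: 19

Derivation:
Step 1: +3 fires, +1 burnt (F count now 3)
Step 2: +4 fires, +3 burnt (F count now 4)
Step 3: +3 fires, +4 burnt (F count now 3)
Step 4: +3 fires, +3 burnt (F count now 3)
Step 5: +4 fires, +3 burnt (F count now 4)
Step 6: +2 fires, +4 burnt (F count now 2)
Step 7: +0 fires, +2 burnt (F count now 0)
Fire out after step 7
Initially T: 21, now '.': 28
Total burnt (originally-T cells now '.'): 19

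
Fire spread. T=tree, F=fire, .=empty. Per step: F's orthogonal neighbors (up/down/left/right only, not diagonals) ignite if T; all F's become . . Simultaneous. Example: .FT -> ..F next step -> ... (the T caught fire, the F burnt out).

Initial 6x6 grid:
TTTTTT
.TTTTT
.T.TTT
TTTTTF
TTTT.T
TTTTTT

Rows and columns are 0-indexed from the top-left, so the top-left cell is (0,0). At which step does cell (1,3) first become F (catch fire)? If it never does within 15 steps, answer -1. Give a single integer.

Step 1: cell (1,3)='T' (+3 fires, +1 burnt)
Step 2: cell (1,3)='T' (+4 fires, +3 burnt)
Step 3: cell (1,3)='T' (+6 fires, +4 burnt)
Step 4: cell (1,3)='F' (+5 fires, +6 burnt)
  -> target ignites at step 4
Step 5: cell (1,3)='.' (+6 fires, +5 burnt)
Step 6: cell (1,3)='.' (+4 fires, +6 burnt)
Step 7: cell (1,3)='.' (+2 fires, +4 burnt)
Step 8: cell (1,3)='.' (+1 fires, +2 burnt)
Step 9: cell (1,3)='.' (+0 fires, +1 burnt)
  fire out at step 9

4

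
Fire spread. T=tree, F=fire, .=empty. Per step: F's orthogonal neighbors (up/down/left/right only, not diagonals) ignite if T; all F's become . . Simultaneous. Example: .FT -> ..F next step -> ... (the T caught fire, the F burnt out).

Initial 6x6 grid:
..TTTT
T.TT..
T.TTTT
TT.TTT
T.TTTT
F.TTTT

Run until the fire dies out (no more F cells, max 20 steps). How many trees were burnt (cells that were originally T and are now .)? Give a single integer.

Answer: 5

Derivation:
Step 1: +1 fires, +1 burnt (F count now 1)
Step 2: +1 fires, +1 burnt (F count now 1)
Step 3: +2 fires, +1 burnt (F count now 2)
Step 4: +1 fires, +2 burnt (F count now 1)
Step 5: +0 fires, +1 burnt (F count now 0)
Fire out after step 5
Initially T: 26, now '.': 15
Total burnt (originally-T cells now '.'): 5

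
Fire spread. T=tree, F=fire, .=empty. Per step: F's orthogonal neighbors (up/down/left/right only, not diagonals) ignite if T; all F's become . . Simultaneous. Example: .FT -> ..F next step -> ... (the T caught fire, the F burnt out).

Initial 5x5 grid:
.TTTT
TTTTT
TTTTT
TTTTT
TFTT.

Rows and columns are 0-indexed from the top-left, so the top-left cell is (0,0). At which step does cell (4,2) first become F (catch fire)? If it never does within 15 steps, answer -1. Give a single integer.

Step 1: cell (4,2)='F' (+3 fires, +1 burnt)
  -> target ignites at step 1
Step 2: cell (4,2)='.' (+4 fires, +3 burnt)
Step 3: cell (4,2)='.' (+4 fires, +4 burnt)
Step 4: cell (4,2)='.' (+5 fires, +4 burnt)
Step 5: cell (4,2)='.' (+3 fires, +5 burnt)
Step 6: cell (4,2)='.' (+2 fires, +3 burnt)
Step 7: cell (4,2)='.' (+1 fires, +2 burnt)
Step 8: cell (4,2)='.' (+0 fires, +1 burnt)
  fire out at step 8

1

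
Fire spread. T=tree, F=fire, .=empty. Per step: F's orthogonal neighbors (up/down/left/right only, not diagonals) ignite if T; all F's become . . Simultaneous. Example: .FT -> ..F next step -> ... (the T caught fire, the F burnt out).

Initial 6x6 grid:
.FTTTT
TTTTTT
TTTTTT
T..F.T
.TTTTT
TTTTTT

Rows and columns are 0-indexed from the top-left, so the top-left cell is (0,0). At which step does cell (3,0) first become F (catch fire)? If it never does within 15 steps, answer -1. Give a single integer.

Step 1: cell (3,0)='T' (+4 fires, +2 burnt)
Step 2: cell (3,0)='T' (+10 fires, +4 burnt)
Step 3: cell (3,0)='T' (+8 fires, +10 burnt)
Step 4: cell (3,0)='F' (+6 fires, +8 burnt)
  -> target ignites at step 4
Step 5: cell (3,0)='.' (+1 fires, +6 burnt)
Step 6: cell (3,0)='.' (+0 fires, +1 burnt)
  fire out at step 6

4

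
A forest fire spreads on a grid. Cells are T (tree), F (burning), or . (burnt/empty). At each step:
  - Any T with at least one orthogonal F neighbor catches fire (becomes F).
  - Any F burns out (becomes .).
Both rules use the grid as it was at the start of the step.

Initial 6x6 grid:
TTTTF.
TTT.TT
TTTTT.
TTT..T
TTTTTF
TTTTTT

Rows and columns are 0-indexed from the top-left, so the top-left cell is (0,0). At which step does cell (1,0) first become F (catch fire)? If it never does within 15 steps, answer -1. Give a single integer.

Step 1: cell (1,0)='T' (+5 fires, +2 burnt)
Step 2: cell (1,0)='T' (+5 fires, +5 burnt)
Step 3: cell (1,0)='T' (+5 fires, +5 burnt)
Step 4: cell (1,0)='T' (+6 fires, +5 burnt)
Step 5: cell (1,0)='F' (+5 fires, +6 burnt)
  -> target ignites at step 5
Step 6: cell (1,0)='.' (+3 fires, +5 burnt)
Step 7: cell (1,0)='.' (+0 fires, +3 burnt)
  fire out at step 7

5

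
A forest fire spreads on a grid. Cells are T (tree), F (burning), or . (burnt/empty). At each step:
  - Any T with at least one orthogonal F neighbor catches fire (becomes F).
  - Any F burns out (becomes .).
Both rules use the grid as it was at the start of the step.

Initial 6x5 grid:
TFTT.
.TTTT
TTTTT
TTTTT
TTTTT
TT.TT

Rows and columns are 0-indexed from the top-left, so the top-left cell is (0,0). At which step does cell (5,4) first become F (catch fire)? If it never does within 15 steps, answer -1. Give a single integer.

Step 1: cell (5,4)='T' (+3 fires, +1 burnt)
Step 2: cell (5,4)='T' (+3 fires, +3 burnt)
Step 3: cell (5,4)='T' (+4 fires, +3 burnt)
Step 4: cell (5,4)='T' (+5 fires, +4 burnt)
Step 5: cell (5,4)='T' (+5 fires, +5 burnt)
Step 6: cell (5,4)='T' (+3 fires, +5 burnt)
Step 7: cell (5,4)='T' (+2 fires, +3 burnt)
Step 8: cell (5,4)='F' (+1 fires, +2 burnt)
  -> target ignites at step 8
Step 9: cell (5,4)='.' (+0 fires, +1 burnt)
  fire out at step 9

8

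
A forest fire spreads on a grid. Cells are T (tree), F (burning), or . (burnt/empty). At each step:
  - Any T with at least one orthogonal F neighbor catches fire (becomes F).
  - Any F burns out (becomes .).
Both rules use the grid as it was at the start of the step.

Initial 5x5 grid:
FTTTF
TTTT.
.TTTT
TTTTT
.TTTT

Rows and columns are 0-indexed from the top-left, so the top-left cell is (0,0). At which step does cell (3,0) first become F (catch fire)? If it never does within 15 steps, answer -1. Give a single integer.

Step 1: cell (3,0)='T' (+3 fires, +2 burnt)
Step 2: cell (3,0)='T' (+3 fires, +3 burnt)
Step 3: cell (3,0)='T' (+3 fires, +3 burnt)
Step 4: cell (3,0)='T' (+4 fires, +3 burnt)
Step 5: cell (3,0)='F' (+5 fires, +4 burnt)
  -> target ignites at step 5
Step 6: cell (3,0)='.' (+2 fires, +5 burnt)
Step 7: cell (3,0)='.' (+0 fires, +2 burnt)
  fire out at step 7

5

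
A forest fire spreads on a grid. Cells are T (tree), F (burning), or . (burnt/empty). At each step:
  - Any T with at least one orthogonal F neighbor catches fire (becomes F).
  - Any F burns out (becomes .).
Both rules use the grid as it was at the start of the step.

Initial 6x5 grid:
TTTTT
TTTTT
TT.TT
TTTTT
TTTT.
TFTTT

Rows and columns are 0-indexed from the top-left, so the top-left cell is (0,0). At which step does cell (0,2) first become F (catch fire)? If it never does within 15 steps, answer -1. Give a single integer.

Step 1: cell (0,2)='T' (+3 fires, +1 burnt)
Step 2: cell (0,2)='T' (+4 fires, +3 burnt)
Step 3: cell (0,2)='T' (+5 fires, +4 burnt)
Step 4: cell (0,2)='T' (+3 fires, +5 burnt)
Step 5: cell (0,2)='T' (+5 fires, +3 burnt)
Step 6: cell (0,2)='F' (+4 fires, +5 burnt)
  -> target ignites at step 6
Step 7: cell (0,2)='.' (+2 fires, +4 burnt)
Step 8: cell (0,2)='.' (+1 fires, +2 burnt)
Step 9: cell (0,2)='.' (+0 fires, +1 burnt)
  fire out at step 9

6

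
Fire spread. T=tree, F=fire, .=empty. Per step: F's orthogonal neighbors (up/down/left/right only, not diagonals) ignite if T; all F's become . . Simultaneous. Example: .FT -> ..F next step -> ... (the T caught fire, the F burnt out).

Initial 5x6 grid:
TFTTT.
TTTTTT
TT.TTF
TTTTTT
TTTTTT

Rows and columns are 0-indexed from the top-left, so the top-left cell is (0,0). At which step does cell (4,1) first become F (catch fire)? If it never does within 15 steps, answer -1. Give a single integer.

Step 1: cell (4,1)='T' (+6 fires, +2 burnt)
Step 2: cell (4,1)='T' (+8 fires, +6 burnt)
Step 3: cell (4,1)='T' (+6 fires, +8 burnt)
Step 4: cell (4,1)='F' (+4 fires, +6 burnt)
  -> target ignites at step 4
Step 5: cell (4,1)='.' (+2 fires, +4 burnt)
Step 6: cell (4,1)='.' (+0 fires, +2 burnt)
  fire out at step 6

4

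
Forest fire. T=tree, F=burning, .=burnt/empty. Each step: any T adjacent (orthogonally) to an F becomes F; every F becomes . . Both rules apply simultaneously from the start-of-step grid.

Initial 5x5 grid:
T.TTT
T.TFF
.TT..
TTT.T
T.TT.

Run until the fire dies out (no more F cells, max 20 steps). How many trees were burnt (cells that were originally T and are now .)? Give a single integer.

Answer: 12

Derivation:
Step 1: +3 fires, +2 burnt (F count now 3)
Step 2: +2 fires, +3 burnt (F count now 2)
Step 3: +2 fires, +2 burnt (F count now 2)
Step 4: +2 fires, +2 burnt (F count now 2)
Step 5: +2 fires, +2 burnt (F count now 2)
Step 6: +1 fires, +2 burnt (F count now 1)
Step 7: +0 fires, +1 burnt (F count now 0)
Fire out after step 7
Initially T: 15, now '.': 22
Total burnt (originally-T cells now '.'): 12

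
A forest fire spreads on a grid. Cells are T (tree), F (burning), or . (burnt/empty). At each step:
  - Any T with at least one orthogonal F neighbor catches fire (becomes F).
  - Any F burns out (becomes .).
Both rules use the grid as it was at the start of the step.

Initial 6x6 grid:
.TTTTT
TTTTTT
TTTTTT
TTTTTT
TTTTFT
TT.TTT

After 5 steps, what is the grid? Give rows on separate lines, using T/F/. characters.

Step 1: 4 trees catch fire, 1 burn out
  .TTTTT
  TTTTTT
  TTTTTT
  TTTTFT
  TTTF.F
  TT.TFT
Step 2: 6 trees catch fire, 4 burn out
  .TTTTT
  TTTTTT
  TTTTFT
  TTTF.F
  TTF...
  TT.F.F
Step 3: 5 trees catch fire, 6 burn out
  .TTTTT
  TTTTFT
  TTTF.F
  TTF...
  TF....
  TT....
Step 4: 7 trees catch fire, 5 burn out
  .TTTFT
  TTTF.F
  TTF...
  TF....
  F.....
  TF....
Step 5: 6 trees catch fire, 7 burn out
  .TTF.F
  TTF...
  TF....
  F.....
  ......
  F.....

.TTF.F
TTF...
TF....
F.....
......
F.....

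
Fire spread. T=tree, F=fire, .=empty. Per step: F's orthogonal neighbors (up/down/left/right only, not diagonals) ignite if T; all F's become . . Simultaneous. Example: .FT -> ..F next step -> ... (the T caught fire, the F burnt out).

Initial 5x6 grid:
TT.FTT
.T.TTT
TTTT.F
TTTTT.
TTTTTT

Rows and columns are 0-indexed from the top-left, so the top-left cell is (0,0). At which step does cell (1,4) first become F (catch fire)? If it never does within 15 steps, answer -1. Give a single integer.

Step 1: cell (1,4)='T' (+3 fires, +2 burnt)
Step 2: cell (1,4)='F' (+3 fires, +3 burnt)
  -> target ignites at step 2
Step 3: cell (1,4)='.' (+2 fires, +3 burnt)
Step 4: cell (1,4)='.' (+4 fires, +2 burnt)
Step 5: cell (1,4)='.' (+5 fires, +4 burnt)
Step 6: cell (1,4)='.' (+4 fires, +5 burnt)
Step 7: cell (1,4)='.' (+2 fires, +4 burnt)
Step 8: cell (1,4)='.' (+0 fires, +2 burnt)
  fire out at step 8

2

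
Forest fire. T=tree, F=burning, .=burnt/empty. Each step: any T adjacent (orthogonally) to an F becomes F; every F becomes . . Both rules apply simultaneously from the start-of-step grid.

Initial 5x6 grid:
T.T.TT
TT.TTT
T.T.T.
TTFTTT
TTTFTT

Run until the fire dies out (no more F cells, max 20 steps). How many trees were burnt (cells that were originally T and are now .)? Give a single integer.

Step 1: +5 fires, +2 burnt (F count now 5)
Step 2: +4 fires, +5 burnt (F count now 4)
Step 3: +4 fires, +4 burnt (F count now 4)
Step 4: +2 fires, +4 burnt (F count now 2)
Step 5: +5 fires, +2 burnt (F count now 5)
Step 6: +1 fires, +5 burnt (F count now 1)
Step 7: +0 fires, +1 burnt (F count now 0)
Fire out after step 7
Initially T: 22, now '.': 29
Total burnt (originally-T cells now '.'): 21

Answer: 21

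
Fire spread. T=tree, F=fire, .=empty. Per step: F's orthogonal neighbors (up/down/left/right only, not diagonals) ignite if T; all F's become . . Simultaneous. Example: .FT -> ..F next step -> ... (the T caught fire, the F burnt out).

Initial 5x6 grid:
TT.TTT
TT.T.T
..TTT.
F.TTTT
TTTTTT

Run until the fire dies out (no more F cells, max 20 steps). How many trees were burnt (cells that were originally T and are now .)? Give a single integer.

Answer: 18

Derivation:
Step 1: +1 fires, +1 burnt (F count now 1)
Step 2: +1 fires, +1 burnt (F count now 1)
Step 3: +1 fires, +1 burnt (F count now 1)
Step 4: +2 fires, +1 burnt (F count now 2)
Step 5: +3 fires, +2 burnt (F count now 3)
Step 6: +3 fires, +3 burnt (F count now 3)
Step 7: +3 fires, +3 burnt (F count now 3)
Step 8: +1 fires, +3 burnt (F count now 1)
Step 9: +1 fires, +1 burnt (F count now 1)
Step 10: +1 fires, +1 burnt (F count now 1)
Step 11: +1 fires, +1 burnt (F count now 1)
Step 12: +0 fires, +1 burnt (F count now 0)
Fire out after step 12
Initially T: 22, now '.': 26
Total burnt (originally-T cells now '.'): 18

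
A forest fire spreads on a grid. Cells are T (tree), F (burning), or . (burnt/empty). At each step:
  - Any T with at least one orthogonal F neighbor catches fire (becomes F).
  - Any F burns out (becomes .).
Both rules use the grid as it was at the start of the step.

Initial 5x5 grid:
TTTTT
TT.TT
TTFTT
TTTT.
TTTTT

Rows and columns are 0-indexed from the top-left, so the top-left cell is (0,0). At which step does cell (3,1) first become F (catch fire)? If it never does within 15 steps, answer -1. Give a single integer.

Step 1: cell (3,1)='T' (+3 fires, +1 burnt)
Step 2: cell (3,1)='F' (+7 fires, +3 burnt)
  -> target ignites at step 2
Step 3: cell (3,1)='.' (+7 fires, +7 burnt)
Step 4: cell (3,1)='.' (+5 fires, +7 burnt)
Step 5: cell (3,1)='.' (+0 fires, +5 burnt)
  fire out at step 5

2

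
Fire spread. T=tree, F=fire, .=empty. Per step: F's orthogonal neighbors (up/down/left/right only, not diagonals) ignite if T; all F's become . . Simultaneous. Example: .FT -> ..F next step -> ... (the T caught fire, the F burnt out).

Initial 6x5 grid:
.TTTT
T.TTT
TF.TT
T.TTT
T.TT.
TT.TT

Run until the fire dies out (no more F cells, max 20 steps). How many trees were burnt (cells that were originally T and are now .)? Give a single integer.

Step 1: +1 fires, +1 burnt (F count now 1)
Step 2: +2 fires, +1 burnt (F count now 2)
Step 3: +1 fires, +2 burnt (F count now 1)
Step 4: +1 fires, +1 burnt (F count now 1)
Step 5: +1 fires, +1 burnt (F count now 1)
Step 6: +0 fires, +1 burnt (F count now 0)
Fire out after step 6
Initially T: 22, now '.': 14
Total burnt (originally-T cells now '.'): 6

Answer: 6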